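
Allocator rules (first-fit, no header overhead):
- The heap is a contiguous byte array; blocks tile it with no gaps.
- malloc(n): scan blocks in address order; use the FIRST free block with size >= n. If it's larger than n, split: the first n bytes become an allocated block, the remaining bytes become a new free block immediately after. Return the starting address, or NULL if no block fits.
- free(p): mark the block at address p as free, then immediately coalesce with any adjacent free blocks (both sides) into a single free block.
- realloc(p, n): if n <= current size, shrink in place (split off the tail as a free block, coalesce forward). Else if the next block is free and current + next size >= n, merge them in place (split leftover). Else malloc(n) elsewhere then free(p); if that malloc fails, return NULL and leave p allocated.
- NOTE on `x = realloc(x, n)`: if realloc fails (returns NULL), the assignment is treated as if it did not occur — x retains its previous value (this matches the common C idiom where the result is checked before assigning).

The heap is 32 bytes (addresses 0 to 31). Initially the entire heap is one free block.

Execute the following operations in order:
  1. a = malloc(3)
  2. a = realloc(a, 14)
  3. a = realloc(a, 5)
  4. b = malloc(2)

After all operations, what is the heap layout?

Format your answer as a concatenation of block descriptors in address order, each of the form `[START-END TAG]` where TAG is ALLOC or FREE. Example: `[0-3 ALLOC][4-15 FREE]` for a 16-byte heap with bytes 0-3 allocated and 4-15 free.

Op 1: a = malloc(3) -> a = 0; heap: [0-2 ALLOC][3-31 FREE]
Op 2: a = realloc(a, 14) -> a = 0; heap: [0-13 ALLOC][14-31 FREE]
Op 3: a = realloc(a, 5) -> a = 0; heap: [0-4 ALLOC][5-31 FREE]
Op 4: b = malloc(2) -> b = 5; heap: [0-4 ALLOC][5-6 ALLOC][7-31 FREE]

Answer: [0-4 ALLOC][5-6 ALLOC][7-31 FREE]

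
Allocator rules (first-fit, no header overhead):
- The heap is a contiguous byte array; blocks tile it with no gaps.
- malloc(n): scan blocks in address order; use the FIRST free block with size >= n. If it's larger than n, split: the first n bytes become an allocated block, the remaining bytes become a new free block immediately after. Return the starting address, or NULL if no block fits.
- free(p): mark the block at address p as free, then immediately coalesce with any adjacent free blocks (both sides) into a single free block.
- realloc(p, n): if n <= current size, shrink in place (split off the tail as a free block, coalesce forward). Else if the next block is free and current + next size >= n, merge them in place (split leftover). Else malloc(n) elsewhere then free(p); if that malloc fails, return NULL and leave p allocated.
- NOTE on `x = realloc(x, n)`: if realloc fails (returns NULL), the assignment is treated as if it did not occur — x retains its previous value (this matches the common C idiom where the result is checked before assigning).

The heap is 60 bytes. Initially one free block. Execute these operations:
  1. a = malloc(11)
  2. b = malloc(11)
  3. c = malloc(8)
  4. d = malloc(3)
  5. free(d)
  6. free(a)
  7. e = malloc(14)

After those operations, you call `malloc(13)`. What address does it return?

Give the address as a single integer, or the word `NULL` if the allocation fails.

Op 1: a = malloc(11) -> a = 0; heap: [0-10 ALLOC][11-59 FREE]
Op 2: b = malloc(11) -> b = 11; heap: [0-10 ALLOC][11-21 ALLOC][22-59 FREE]
Op 3: c = malloc(8) -> c = 22; heap: [0-10 ALLOC][11-21 ALLOC][22-29 ALLOC][30-59 FREE]
Op 4: d = malloc(3) -> d = 30; heap: [0-10 ALLOC][11-21 ALLOC][22-29 ALLOC][30-32 ALLOC][33-59 FREE]
Op 5: free(d) -> (freed d); heap: [0-10 ALLOC][11-21 ALLOC][22-29 ALLOC][30-59 FREE]
Op 6: free(a) -> (freed a); heap: [0-10 FREE][11-21 ALLOC][22-29 ALLOC][30-59 FREE]
Op 7: e = malloc(14) -> e = 30; heap: [0-10 FREE][11-21 ALLOC][22-29 ALLOC][30-43 ALLOC][44-59 FREE]
malloc(13): first-fit scan over [0-10 FREE][11-21 ALLOC][22-29 ALLOC][30-43 ALLOC][44-59 FREE] -> 44

Answer: 44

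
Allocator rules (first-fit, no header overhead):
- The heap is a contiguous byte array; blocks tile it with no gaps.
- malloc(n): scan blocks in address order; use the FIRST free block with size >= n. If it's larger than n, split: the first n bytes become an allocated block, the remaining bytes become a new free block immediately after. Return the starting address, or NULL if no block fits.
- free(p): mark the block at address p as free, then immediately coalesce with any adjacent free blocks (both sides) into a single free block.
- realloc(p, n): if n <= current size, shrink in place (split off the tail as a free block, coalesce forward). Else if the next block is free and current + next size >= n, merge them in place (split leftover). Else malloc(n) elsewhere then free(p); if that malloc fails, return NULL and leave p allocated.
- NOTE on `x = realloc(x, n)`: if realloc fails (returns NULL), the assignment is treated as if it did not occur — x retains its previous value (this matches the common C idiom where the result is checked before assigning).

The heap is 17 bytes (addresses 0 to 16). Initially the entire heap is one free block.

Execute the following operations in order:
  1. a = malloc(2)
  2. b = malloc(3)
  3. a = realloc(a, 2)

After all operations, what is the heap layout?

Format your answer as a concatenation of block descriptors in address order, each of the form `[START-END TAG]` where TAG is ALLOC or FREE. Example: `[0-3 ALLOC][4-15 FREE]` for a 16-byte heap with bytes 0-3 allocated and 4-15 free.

Answer: [0-1 ALLOC][2-4 ALLOC][5-16 FREE]

Derivation:
Op 1: a = malloc(2) -> a = 0; heap: [0-1 ALLOC][2-16 FREE]
Op 2: b = malloc(3) -> b = 2; heap: [0-1 ALLOC][2-4 ALLOC][5-16 FREE]
Op 3: a = realloc(a, 2) -> a = 0; heap: [0-1 ALLOC][2-4 ALLOC][5-16 FREE]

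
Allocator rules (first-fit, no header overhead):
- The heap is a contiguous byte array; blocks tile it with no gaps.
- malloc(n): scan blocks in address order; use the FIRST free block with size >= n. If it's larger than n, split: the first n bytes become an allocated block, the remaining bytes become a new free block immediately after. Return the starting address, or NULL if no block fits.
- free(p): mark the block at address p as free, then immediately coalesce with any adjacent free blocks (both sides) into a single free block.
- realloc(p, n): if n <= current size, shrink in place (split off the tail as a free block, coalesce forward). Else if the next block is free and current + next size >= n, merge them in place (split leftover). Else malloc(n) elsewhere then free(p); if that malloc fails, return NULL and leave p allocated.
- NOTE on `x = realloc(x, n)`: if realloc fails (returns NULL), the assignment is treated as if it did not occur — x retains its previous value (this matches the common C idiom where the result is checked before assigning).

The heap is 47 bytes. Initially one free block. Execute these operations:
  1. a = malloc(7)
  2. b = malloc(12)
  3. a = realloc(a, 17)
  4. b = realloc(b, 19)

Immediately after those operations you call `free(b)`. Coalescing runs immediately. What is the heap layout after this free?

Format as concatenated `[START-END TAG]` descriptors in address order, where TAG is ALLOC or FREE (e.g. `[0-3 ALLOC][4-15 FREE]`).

Op 1: a = malloc(7) -> a = 0; heap: [0-6 ALLOC][7-46 FREE]
Op 2: b = malloc(12) -> b = 7; heap: [0-6 ALLOC][7-18 ALLOC][19-46 FREE]
Op 3: a = realloc(a, 17) -> a = 19; heap: [0-6 FREE][7-18 ALLOC][19-35 ALLOC][36-46 FREE]
Op 4: b = realloc(b, 19) -> NULL (b unchanged); heap: [0-6 FREE][7-18 ALLOC][19-35 ALLOC][36-46 FREE]
free(b): b = 7 -> block [7-18 ALLOC]; mark free, coalesce with adjacent free neighbors -> [0-18 FREE][19-35 ALLOC][36-46 FREE]

Answer: [0-18 FREE][19-35 ALLOC][36-46 FREE]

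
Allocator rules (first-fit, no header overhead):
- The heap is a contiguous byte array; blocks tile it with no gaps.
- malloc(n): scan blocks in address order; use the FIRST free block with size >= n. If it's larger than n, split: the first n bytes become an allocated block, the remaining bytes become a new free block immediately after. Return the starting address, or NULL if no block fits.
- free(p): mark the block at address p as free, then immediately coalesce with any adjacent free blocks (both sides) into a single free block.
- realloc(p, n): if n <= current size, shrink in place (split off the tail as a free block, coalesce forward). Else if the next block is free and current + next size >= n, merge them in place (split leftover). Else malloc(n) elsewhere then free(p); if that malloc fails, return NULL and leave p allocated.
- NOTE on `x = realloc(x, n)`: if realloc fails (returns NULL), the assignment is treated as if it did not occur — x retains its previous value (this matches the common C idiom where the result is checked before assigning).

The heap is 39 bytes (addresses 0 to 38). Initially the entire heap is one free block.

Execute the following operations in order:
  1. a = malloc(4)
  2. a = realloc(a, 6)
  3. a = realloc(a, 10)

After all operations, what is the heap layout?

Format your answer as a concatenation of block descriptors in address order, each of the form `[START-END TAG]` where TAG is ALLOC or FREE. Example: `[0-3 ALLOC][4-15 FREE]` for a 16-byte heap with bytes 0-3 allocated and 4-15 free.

Answer: [0-9 ALLOC][10-38 FREE]

Derivation:
Op 1: a = malloc(4) -> a = 0; heap: [0-3 ALLOC][4-38 FREE]
Op 2: a = realloc(a, 6) -> a = 0; heap: [0-5 ALLOC][6-38 FREE]
Op 3: a = realloc(a, 10) -> a = 0; heap: [0-9 ALLOC][10-38 FREE]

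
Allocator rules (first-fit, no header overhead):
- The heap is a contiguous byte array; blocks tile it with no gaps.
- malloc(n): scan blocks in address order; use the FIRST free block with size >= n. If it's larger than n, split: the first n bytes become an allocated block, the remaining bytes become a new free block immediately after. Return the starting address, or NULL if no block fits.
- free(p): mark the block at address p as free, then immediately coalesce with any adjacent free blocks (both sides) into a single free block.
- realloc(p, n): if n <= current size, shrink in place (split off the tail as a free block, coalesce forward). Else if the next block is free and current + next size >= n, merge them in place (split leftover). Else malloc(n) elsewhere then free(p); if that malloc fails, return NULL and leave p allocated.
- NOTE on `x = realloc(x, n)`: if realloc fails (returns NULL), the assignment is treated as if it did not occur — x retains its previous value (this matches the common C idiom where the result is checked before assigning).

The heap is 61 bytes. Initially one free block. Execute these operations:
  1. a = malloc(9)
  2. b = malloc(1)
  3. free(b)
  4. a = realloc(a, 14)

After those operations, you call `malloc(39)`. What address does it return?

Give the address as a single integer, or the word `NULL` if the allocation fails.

Answer: 14

Derivation:
Op 1: a = malloc(9) -> a = 0; heap: [0-8 ALLOC][9-60 FREE]
Op 2: b = malloc(1) -> b = 9; heap: [0-8 ALLOC][9-9 ALLOC][10-60 FREE]
Op 3: free(b) -> (freed b); heap: [0-8 ALLOC][9-60 FREE]
Op 4: a = realloc(a, 14) -> a = 0; heap: [0-13 ALLOC][14-60 FREE]
malloc(39): first-fit scan over [0-13 ALLOC][14-60 FREE] -> 14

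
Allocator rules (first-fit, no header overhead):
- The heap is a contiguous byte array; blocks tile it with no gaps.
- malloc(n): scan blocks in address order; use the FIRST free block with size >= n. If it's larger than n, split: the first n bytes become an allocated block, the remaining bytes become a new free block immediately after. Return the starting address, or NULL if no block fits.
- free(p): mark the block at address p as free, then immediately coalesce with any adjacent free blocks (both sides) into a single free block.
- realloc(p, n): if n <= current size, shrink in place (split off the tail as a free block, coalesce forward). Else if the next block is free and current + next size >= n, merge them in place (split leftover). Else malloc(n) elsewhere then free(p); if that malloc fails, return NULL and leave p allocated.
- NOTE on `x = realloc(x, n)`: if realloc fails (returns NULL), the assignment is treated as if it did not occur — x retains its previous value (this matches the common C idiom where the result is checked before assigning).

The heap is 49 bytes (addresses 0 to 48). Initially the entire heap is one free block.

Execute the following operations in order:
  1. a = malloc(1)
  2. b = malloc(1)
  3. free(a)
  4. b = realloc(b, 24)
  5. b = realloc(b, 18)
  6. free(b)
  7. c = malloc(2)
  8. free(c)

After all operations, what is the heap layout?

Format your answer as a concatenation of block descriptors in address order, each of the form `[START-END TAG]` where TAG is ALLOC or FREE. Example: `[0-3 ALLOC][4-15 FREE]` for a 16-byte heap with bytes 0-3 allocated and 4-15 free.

Answer: [0-48 FREE]

Derivation:
Op 1: a = malloc(1) -> a = 0; heap: [0-0 ALLOC][1-48 FREE]
Op 2: b = malloc(1) -> b = 1; heap: [0-0 ALLOC][1-1 ALLOC][2-48 FREE]
Op 3: free(a) -> (freed a); heap: [0-0 FREE][1-1 ALLOC][2-48 FREE]
Op 4: b = realloc(b, 24) -> b = 1; heap: [0-0 FREE][1-24 ALLOC][25-48 FREE]
Op 5: b = realloc(b, 18) -> b = 1; heap: [0-0 FREE][1-18 ALLOC][19-48 FREE]
Op 6: free(b) -> (freed b); heap: [0-48 FREE]
Op 7: c = malloc(2) -> c = 0; heap: [0-1 ALLOC][2-48 FREE]
Op 8: free(c) -> (freed c); heap: [0-48 FREE]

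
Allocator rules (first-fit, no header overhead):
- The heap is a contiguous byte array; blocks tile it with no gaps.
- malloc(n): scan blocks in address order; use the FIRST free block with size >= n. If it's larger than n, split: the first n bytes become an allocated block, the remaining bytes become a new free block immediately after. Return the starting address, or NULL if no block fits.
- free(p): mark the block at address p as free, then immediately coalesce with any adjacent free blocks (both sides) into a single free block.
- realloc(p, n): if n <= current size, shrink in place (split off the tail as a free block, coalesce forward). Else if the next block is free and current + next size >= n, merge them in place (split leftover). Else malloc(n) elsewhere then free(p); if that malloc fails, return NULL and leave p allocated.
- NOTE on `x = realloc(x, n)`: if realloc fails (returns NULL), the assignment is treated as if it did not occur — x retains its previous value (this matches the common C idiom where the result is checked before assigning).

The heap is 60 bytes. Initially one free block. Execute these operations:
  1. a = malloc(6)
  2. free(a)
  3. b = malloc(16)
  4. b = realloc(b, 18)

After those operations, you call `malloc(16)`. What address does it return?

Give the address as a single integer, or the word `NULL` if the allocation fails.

Answer: 18

Derivation:
Op 1: a = malloc(6) -> a = 0; heap: [0-5 ALLOC][6-59 FREE]
Op 2: free(a) -> (freed a); heap: [0-59 FREE]
Op 3: b = malloc(16) -> b = 0; heap: [0-15 ALLOC][16-59 FREE]
Op 4: b = realloc(b, 18) -> b = 0; heap: [0-17 ALLOC][18-59 FREE]
malloc(16): first-fit scan over [0-17 ALLOC][18-59 FREE] -> 18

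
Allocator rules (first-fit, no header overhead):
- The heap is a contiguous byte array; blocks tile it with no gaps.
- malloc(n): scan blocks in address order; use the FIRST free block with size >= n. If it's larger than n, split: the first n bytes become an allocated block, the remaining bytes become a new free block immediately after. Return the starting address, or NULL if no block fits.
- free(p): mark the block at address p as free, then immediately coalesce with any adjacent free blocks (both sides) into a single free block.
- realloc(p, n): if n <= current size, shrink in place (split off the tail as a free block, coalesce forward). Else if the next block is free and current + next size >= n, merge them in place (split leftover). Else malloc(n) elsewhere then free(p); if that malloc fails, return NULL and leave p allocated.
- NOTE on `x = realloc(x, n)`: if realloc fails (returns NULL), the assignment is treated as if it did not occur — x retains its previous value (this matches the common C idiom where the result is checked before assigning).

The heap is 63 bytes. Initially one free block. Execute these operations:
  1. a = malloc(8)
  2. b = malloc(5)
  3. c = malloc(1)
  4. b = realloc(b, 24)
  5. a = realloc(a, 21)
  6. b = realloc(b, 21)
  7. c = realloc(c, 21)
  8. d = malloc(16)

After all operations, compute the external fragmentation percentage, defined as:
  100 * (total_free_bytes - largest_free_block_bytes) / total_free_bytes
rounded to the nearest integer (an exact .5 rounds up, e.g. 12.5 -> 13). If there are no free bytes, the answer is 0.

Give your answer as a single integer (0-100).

Op 1: a = malloc(8) -> a = 0; heap: [0-7 ALLOC][8-62 FREE]
Op 2: b = malloc(5) -> b = 8; heap: [0-7 ALLOC][8-12 ALLOC][13-62 FREE]
Op 3: c = malloc(1) -> c = 13; heap: [0-7 ALLOC][8-12 ALLOC][13-13 ALLOC][14-62 FREE]
Op 4: b = realloc(b, 24) -> b = 14; heap: [0-7 ALLOC][8-12 FREE][13-13 ALLOC][14-37 ALLOC][38-62 FREE]
Op 5: a = realloc(a, 21) -> a = 38; heap: [0-12 FREE][13-13 ALLOC][14-37 ALLOC][38-58 ALLOC][59-62 FREE]
Op 6: b = realloc(b, 21) -> b = 14; heap: [0-12 FREE][13-13 ALLOC][14-34 ALLOC][35-37 FREE][38-58 ALLOC][59-62 FREE]
Op 7: c = realloc(c, 21) -> NULL (c unchanged); heap: [0-12 FREE][13-13 ALLOC][14-34 ALLOC][35-37 FREE][38-58 ALLOC][59-62 FREE]
Op 8: d = malloc(16) -> d = NULL; heap: [0-12 FREE][13-13 ALLOC][14-34 ALLOC][35-37 FREE][38-58 ALLOC][59-62 FREE]
Free blocks: [13 3 4] total_free=20 largest=13 -> 100*(20-13)/20 = 700/20 = 35

Answer: 35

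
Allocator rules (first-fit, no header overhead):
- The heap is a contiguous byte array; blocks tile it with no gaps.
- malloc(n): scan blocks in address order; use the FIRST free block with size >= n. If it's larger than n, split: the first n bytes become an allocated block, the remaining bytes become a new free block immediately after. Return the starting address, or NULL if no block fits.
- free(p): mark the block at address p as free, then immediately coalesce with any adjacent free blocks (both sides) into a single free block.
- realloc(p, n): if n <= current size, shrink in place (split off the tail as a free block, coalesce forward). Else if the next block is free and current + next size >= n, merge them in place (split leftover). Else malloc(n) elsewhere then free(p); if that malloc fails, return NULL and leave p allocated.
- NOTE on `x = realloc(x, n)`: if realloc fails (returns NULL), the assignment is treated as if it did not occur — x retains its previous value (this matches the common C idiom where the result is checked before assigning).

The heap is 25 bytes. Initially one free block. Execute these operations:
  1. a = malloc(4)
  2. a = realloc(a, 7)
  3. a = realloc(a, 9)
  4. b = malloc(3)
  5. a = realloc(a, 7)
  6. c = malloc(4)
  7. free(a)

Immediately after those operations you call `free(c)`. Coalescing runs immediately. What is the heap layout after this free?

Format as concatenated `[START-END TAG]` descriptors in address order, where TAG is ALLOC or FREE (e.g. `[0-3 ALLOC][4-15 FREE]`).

Answer: [0-8 FREE][9-11 ALLOC][12-24 FREE]

Derivation:
Op 1: a = malloc(4) -> a = 0; heap: [0-3 ALLOC][4-24 FREE]
Op 2: a = realloc(a, 7) -> a = 0; heap: [0-6 ALLOC][7-24 FREE]
Op 3: a = realloc(a, 9) -> a = 0; heap: [0-8 ALLOC][9-24 FREE]
Op 4: b = malloc(3) -> b = 9; heap: [0-8 ALLOC][9-11 ALLOC][12-24 FREE]
Op 5: a = realloc(a, 7) -> a = 0; heap: [0-6 ALLOC][7-8 FREE][9-11 ALLOC][12-24 FREE]
Op 6: c = malloc(4) -> c = 12; heap: [0-6 ALLOC][7-8 FREE][9-11 ALLOC][12-15 ALLOC][16-24 FREE]
Op 7: free(a) -> (freed a); heap: [0-8 FREE][9-11 ALLOC][12-15 ALLOC][16-24 FREE]
free(c): c = 12 -> block [12-15 ALLOC]; mark free, coalesce with adjacent free neighbors -> [0-8 FREE][9-11 ALLOC][12-24 FREE]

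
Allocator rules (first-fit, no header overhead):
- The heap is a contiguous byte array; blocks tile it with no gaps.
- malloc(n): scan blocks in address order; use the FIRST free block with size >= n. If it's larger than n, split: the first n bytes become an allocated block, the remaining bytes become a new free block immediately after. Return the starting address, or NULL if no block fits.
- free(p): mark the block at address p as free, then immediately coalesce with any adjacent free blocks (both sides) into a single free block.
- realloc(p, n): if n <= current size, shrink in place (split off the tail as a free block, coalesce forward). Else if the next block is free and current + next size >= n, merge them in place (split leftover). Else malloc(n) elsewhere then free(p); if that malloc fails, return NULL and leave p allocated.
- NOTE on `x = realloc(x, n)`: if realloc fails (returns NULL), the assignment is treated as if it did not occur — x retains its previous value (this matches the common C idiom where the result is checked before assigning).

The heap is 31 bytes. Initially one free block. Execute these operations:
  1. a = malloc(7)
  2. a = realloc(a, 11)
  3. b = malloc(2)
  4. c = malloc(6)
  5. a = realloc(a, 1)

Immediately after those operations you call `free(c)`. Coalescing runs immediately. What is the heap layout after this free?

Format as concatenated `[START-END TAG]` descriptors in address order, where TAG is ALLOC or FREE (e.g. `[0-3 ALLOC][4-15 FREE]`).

Answer: [0-0 ALLOC][1-10 FREE][11-12 ALLOC][13-30 FREE]

Derivation:
Op 1: a = malloc(7) -> a = 0; heap: [0-6 ALLOC][7-30 FREE]
Op 2: a = realloc(a, 11) -> a = 0; heap: [0-10 ALLOC][11-30 FREE]
Op 3: b = malloc(2) -> b = 11; heap: [0-10 ALLOC][11-12 ALLOC][13-30 FREE]
Op 4: c = malloc(6) -> c = 13; heap: [0-10 ALLOC][11-12 ALLOC][13-18 ALLOC][19-30 FREE]
Op 5: a = realloc(a, 1) -> a = 0; heap: [0-0 ALLOC][1-10 FREE][11-12 ALLOC][13-18 ALLOC][19-30 FREE]
free(c): c = 13 -> block [13-18 ALLOC]; mark free, coalesce with adjacent free neighbors -> [0-0 ALLOC][1-10 FREE][11-12 ALLOC][13-30 FREE]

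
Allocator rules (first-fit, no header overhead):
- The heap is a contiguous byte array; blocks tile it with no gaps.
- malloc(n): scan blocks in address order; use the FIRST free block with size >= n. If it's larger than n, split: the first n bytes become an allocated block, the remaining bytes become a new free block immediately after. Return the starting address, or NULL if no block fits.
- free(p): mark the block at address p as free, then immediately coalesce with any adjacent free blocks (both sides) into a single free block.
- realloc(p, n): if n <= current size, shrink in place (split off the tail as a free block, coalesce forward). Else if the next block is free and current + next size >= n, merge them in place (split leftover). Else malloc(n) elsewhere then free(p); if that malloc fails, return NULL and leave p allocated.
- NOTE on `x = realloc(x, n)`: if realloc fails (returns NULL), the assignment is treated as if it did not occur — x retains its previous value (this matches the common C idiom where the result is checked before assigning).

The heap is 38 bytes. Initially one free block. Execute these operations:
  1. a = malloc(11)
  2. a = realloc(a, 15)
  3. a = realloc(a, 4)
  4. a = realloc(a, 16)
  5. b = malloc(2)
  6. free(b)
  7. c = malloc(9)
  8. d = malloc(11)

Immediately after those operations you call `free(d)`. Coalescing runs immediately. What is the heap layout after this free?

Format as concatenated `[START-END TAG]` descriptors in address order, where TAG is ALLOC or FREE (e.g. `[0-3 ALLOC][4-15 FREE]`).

Answer: [0-15 ALLOC][16-24 ALLOC][25-37 FREE]

Derivation:
Op 1: a = malloc(11) -> a = 0; heap: [0-10 ALLOC][11-37 FREE]
Op 2: a = realloc(a, 15) -> a = 0; heap: [0-14 ALLOC][15-37 FREE]
Op 3: a = realloc(a, 4) -> a = 0; heap: [0-3 ALLOC][4-37 FREE]
Op 4: a = realloc(a, 16) -> a = 0; heap: [0-15 ALLOC][16-37 FREE]
Op 5: b = malloc(2) -> b = 16; heap: [0-15 ALLOC][16-17 ALLOC][18-37 FREE]
Op 6: free(b) -> (freed b); heap: [0-15 ALLOC][16-37 FREE]
Op 7: c = malloc(9) -> c = 16; heap: [0-15 ALLOC][16-24 ALLOC][25-37 FREE]
Op 8: d = malloc(11) -> d = 25; heap: [0-15 ALLOC][16-24 ALLOC][25-35 ALLOC][36-37 FREE]
free(d): d = 25 -> block [25-35 ALLOC]; mark free, coalesce with adjacent free neighbors -> [0-15 ALLOC][16-24 ALLOC][25-37 FREE]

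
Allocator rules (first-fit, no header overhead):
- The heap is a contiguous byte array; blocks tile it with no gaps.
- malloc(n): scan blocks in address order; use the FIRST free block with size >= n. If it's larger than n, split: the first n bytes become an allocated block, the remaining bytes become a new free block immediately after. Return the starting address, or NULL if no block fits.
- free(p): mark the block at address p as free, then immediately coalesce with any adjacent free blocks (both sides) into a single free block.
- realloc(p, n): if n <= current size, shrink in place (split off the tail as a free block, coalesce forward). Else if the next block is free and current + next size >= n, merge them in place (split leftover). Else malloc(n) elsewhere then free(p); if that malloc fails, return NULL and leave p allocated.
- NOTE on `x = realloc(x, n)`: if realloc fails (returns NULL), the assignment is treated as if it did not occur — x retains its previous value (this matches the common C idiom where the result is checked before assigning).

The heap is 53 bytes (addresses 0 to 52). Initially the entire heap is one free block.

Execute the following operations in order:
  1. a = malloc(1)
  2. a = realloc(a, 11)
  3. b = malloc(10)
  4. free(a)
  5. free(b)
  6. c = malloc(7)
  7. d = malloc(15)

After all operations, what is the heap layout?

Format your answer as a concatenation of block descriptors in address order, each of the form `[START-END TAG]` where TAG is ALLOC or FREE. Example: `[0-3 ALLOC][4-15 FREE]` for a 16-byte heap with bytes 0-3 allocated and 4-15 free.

Op 1: a = malloc(1) -> a = 0; heap: [0-0 ALLOC][1-52 FREE]
Op 2: a = realloc(a, 11) -> a = 0; heap: [0-10 ALLOC][11-52 FREE]
Op 3: b = malloc(10) -> b = 11; heap: [0-10 ALLOC][11-20 ALLOC][21-52 FREE]
Op 4: free(a) -> (freed a); heap: [0-10 FREE][11-20 ALLOC][21-52 FREE]
Op 5: free(b) -> (freed b); heap: [0-52 FREE]
Op 6: c = malloc(7) -> c = 0; heap: [0-6 ALLOC][7-52 FREE]
Op 7: d = malloc(15) -> d = 7; heap: [0-6 ALLOC][7-21 ALLOC][22-52 FREE]

Answer: [0-6 ALLOC][7-21 ALLOC][22-52 FREE]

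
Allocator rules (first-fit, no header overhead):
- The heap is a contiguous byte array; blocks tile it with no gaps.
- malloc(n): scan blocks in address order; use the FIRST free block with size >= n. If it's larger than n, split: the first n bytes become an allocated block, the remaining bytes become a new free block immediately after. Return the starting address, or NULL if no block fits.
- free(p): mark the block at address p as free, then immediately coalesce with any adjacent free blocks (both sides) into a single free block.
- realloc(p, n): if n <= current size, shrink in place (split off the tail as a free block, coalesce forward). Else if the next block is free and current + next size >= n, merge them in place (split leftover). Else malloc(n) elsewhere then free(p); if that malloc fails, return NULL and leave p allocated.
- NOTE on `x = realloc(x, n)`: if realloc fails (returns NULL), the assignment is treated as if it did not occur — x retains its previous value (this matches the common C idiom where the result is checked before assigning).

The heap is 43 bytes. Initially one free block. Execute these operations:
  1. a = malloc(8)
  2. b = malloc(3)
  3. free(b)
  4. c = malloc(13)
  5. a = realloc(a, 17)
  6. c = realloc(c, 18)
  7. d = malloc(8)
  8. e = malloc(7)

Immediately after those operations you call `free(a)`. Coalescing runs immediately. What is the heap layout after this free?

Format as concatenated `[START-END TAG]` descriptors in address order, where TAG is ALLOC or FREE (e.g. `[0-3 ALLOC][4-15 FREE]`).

Op 1: a = malloc(8) -> a = 0; heap: [0-7 ALLOC][8-42 FREE]
Op 2: b = malloc(3) -> b = 8; heap: [0-7 ALLOC][8-10 ALLOC][11-42 FREE]
Op 3: free(b) -> (freed b); heap: [0-7 ALLOC][8-42 FREE]
Op 4: c = malloc(13) -> c = 8; heap: [0-7 ALLOC][8-20 ALLOC][21-42 FREE]
Op 5: a = realloc(a, 17) -> a = 21; heap: [0-7 FREE][8-20 ALLOC][21-37 ALLOC][38-42 FREE]
Op 6: c = realloc(c, 18) -> NULL (c unchanged); heap: [0-7 FREE][8-20 ALLOC][21-37 ALLOC][38-42 FREE]
Op 7: d = malloc(8) -> d = 0; heap: [0-7 ALLOC][8-20 ALLOC][21-37 ALLOC][38-42 FREE]
Op 8: e = malloc(7) -> e = NULL; heap: [0-7 ALLOC][8-20 ALLOC][21-37 ALLOC][38-42 FREE]
free(a): a = 21 -> block [21-37 ALLOC]; mark free, coalesce with adjacent free neighbors -> [0-7 ALLOC][8-20 ALLOC][21-42 FREE]

Answer: [0-7 ALLOC][8-20 ALLOC][21-42 FREE]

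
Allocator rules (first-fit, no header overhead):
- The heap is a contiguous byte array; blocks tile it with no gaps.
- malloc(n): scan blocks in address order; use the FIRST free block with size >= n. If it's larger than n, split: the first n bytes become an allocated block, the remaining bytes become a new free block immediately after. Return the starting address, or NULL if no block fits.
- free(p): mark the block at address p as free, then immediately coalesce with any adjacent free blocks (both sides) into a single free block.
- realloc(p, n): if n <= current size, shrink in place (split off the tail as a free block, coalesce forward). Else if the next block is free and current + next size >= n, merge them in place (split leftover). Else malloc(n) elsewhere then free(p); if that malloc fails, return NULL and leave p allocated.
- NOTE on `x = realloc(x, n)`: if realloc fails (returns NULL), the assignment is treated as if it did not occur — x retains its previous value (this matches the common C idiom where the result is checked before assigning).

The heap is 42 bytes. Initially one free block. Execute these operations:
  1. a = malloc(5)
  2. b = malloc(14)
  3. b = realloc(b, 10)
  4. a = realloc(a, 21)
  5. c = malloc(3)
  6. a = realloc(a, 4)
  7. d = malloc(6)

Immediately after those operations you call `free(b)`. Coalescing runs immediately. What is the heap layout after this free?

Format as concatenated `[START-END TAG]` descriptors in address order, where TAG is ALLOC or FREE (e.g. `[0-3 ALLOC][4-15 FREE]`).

Answer: [0-2 ALLOC][3-14 FREE][15-18 ALLOC][19-24 ALLOC][25-41 FREE]

Derivation:
Op 1: a = malloc(5) -> a = 0; heap: [0-4 ALLOC][5-41 FREE]
Op 2: b = malloc(14) -> b = 5; heap: [0-4 ALLOC][5-18 ALLOC][19-41 FREE]
Op 3: b = realloc(b, 10) -> b = 5; heap: [0-4 ALLOC][5-14 ALLOC][15-41 FREE]
Op 4: a = realloc(a, 21) -> a = 15; heap: [0-4 FREE][5-14 ALLOC][15-35 ALLOC][36-41 FREE]
Op 5: c = malloc(3) -> c = 0; heap: [0-2 ALLOC][3-4 FREE][5-14 ALLOC][15-35 ALLOC][36-41 FREE]
Op 6: a = realloc(a, 4) -> a = 15; heap: [0-2 ALLOC][3-4 FREE][5-14 ALLOC][15-18 ALLOC][19-41 FREE]
Op 7: d = malloc(6) -> d = 19; heap: [0-2 ALLOC][3-4 FREE][5-14 ALLOC][15-18 ALLOC][19-24 ALLOC][25-41 FREE]
free(b): b = 5 -> block [5-14 ALLOC]; mark free, coalesce with adjacent free neighbors -> [0-2 ALLOC][3-14 FREE][15-18 ALLOC][19-24 ALLOC][25-41 FREE]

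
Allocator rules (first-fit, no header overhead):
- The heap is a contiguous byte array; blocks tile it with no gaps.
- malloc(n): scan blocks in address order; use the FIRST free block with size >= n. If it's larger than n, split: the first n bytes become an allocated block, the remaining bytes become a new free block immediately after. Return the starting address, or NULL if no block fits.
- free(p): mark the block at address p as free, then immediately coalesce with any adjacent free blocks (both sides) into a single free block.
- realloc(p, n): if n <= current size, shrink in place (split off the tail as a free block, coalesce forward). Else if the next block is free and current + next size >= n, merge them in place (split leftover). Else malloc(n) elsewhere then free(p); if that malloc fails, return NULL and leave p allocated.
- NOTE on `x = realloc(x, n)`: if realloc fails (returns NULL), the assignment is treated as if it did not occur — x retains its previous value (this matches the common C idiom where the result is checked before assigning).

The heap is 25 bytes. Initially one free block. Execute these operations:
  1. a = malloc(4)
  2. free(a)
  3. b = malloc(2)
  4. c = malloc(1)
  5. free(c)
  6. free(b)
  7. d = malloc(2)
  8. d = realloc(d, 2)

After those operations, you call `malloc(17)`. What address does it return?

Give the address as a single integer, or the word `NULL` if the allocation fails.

Answer: 2

Derivation:
Op 1: a = malloc(4) -> a = 0; heap: [0-3 ALLOC][4-24 FREE]
Op 2: free(a) -> (freed a); heap: [0-24 FREE]
Op 3: b = malloc(2) -> b = 0; heap: [0-1 ALLOC][2-24 FREE]
Op 4: c = malloc(1) -> c = 2; heap: [0-1 ALLOC][2-2 ALLOC][3-24 FREE]
Op 5: free(c) -> (freed c); heap: [0-1 ALLOC][2-24 FREE]
Op 6: free(b) -> (freed b); heap: [0-24 FREE]
Op 7: d = malloc(2) -> d = 0; heap: [0-1 ALLOC][2-24 FREE]
Op 8: d = realloc(d, 2) -> d = 0; heap: [0-1 ALLOC][2-24 FREE]
malloc(17): first-fit scan over [0-1 ALLOC][2-24 FREE] -> 2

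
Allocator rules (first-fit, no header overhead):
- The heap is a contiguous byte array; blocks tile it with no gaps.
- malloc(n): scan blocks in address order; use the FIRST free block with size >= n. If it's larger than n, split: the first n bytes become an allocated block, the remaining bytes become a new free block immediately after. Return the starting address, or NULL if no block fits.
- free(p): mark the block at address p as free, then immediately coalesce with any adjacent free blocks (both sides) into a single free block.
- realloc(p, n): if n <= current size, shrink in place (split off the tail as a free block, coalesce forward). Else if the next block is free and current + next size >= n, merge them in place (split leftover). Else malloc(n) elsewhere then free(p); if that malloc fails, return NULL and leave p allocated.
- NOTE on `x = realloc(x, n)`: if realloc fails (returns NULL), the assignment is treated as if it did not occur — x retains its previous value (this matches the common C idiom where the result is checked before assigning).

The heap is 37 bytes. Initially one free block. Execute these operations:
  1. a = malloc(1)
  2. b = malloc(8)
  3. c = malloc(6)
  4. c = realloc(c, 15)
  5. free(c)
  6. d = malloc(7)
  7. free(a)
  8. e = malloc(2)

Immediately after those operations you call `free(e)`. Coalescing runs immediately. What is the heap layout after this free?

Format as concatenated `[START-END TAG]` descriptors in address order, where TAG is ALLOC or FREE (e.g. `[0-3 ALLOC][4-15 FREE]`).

Op 1: a = malloc(1) -> a = 0; heap: [0-0 ALLOC][1-36 FREE]
Op 2: b = malloc(8) -> b = 1; heap: [0-0 ALLOC][1-8 ALLOC][9-36 FREE]
Op 3: c = malloc(6) -> c = 9; heap: [0-0 ALLOC][1-8 ALLOC][9-14 ALLOC][15-36 FREE]
Op 4: c = realloc(c, 15) -> c = 9; heap: [0-0 ALLOC][1-8 ALLOC][9-23 ALLOC][24-36 FREE]
Op 5: free(c) -> (freed c); heap: [0-0 ALLOC][1-8 ALLOC][9-36 FREE]
Op 6: d = malloc(7) -> d = 9; heap: [0-0 ALLOC][1-8 ALLOC][9-15 ALLOC][16-36 FREE]
Op 7: free(a) -> (freed a); heap: [0-0 FREE][1-8 ALLOC][9-15 ALLOC][16-36 FREE]
Op 8: e = malloc(2) -> e = 16; heap: [0-0 FREE][1-8 ALLOC][9-15 ALLOC][16-17 ALLOC][18-36 FREE]
free(e): e = 16 -> block [16-17 ALLOC]; mark free, coalesce with adjacent free neighbors -> [0-0 FREE][1-8 ALLOC][9-15 ALLOC][16-36 FREE]

Answer: [0-0 FREE][1-8 ALLOC][9-15 ALLOC][16-36 FREE]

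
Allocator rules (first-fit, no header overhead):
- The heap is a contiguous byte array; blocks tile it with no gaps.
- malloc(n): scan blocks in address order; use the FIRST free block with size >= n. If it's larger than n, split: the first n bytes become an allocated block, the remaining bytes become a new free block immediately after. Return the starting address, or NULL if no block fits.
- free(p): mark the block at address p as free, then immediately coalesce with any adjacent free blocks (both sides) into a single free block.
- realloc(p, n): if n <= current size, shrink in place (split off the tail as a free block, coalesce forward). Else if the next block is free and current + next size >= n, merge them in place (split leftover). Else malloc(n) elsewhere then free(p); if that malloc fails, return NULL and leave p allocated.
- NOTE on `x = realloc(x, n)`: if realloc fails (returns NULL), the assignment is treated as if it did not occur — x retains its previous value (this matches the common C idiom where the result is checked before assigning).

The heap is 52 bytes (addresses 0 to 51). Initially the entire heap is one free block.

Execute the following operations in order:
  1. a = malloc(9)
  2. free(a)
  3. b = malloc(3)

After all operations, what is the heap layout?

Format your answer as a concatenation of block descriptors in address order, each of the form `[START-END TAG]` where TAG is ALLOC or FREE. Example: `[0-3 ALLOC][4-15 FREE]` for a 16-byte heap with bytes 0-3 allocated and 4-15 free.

Answer: [0-2 ALLOC][3-51 FREE]

Derivation:
Op 1: a = malloc(9) -> a = 0; heap: [0-8 ALLOC][9-51 FREE]
Op 2: free(a) -> (freed a); heap: [0-51 FREE]
Op 3: b = malloc(3) -> b = 0; heap: [0-2 ALLOC][3-51 FREE]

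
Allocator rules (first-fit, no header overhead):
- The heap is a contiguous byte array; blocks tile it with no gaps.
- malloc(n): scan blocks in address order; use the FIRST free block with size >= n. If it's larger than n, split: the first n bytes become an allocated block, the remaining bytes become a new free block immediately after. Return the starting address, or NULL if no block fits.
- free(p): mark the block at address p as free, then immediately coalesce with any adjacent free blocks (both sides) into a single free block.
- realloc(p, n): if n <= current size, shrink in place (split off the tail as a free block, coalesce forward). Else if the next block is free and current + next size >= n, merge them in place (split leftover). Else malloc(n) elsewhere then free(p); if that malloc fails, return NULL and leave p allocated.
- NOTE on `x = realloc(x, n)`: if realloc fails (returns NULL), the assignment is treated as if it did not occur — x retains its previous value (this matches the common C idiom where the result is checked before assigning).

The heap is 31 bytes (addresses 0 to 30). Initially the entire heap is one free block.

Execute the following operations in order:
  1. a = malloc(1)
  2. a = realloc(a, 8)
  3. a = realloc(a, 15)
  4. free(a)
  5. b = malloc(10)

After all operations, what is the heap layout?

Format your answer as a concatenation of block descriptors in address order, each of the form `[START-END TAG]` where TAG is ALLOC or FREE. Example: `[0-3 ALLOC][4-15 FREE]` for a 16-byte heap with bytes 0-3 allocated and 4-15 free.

Op 1: a = malloc(1) -> a = 0; heap: [0-0 ALLOC][1-30 FREE]
Op 2: a = realloc(a, 8) -> a = 0; heap: [0-7 ALLOC][8-30 FREE]
Op 3: a = realloc(a, 15) -> a = 0; heap: [0-14 ALLOC][15-30 FREE]
Op 4: free(a) -> (freed a); heap: [0-30 FREE]
Op 5: b = malloc(10) -> b = 0; heap: [0-9 ALLOC][10-30 FREE]

Answer: [0-9 ALLOC][10-30 FREE]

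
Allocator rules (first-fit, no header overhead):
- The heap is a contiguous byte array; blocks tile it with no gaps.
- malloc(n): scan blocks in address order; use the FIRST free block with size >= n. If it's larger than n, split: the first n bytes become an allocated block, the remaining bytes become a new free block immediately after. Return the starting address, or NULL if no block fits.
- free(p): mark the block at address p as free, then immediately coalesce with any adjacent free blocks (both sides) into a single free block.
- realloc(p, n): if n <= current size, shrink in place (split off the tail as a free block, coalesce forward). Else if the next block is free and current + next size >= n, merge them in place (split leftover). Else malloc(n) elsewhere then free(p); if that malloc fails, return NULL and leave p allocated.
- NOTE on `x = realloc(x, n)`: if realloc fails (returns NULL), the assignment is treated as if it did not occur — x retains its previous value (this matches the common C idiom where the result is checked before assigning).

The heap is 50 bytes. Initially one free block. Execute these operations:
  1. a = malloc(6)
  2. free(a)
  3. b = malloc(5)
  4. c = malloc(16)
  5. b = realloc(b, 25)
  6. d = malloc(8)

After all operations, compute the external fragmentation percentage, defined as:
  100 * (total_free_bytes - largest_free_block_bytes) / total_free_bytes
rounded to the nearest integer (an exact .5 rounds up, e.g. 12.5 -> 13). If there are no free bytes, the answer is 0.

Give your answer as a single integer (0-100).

Answer: 44

Derivation:
Op 1: a = malloc(6) -> a = 0; heap: [0-5 ALLOC][6-49 FREE]
Op 2: free(a) -> (freed a); heap: [0-49 FREE]
Op 3: b = malloc(5) -> b = 0; heap: [0-4 ALLOC][5-49 FREE]
Op 4: c = malloc(16) -> c = 5; heap: [0-4 ALLOC][5-20 ALLOC][21-49 FREE]
Op 5: b = realloc(b, 25) -> b = 21; heap: [0-4 FREE][5-20 ALLOC][21-45 ALLOC][46-49 FREE]
Op 6: d = malloc(8) -> d = NULL; heap: [0-4 FREE][5-20 ALLOC][21-45 ALLOC][46-49 FREE]
Free blocks: [5 4] total_free=9 largest=5 -> 100*(9-5)/9 = 400/9 ≈ 44.444 -> rounds to 44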